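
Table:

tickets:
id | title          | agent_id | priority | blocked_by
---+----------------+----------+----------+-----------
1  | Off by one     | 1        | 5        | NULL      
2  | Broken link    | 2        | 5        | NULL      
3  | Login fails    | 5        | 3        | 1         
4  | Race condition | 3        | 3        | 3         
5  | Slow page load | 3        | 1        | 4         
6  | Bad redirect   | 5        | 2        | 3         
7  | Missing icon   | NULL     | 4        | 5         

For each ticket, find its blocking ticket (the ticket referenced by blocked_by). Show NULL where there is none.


This is a self-join: tickets is joined to a second copy of itself, matching each row's blocked_by to another row's id. Use LEFT JOIN so rows with blocked_by=NULL are kept.
  - ticket 1 (Off by one): blocked_by=NULL -> NULL
  - ticket 2 (Broken link): blocked_by=NULL -> NULL
  - ticket 3 (Login fails): blocked_by=1 -> Off by one
  - ticket 4 (Race condition): blocked_by=3 -> Login fails
  - ticket 5 (Slow page load): blocked_by=4 -> Race condition
  - ticket 6 (Bad redirect): blocked_by=3 -> Login fails
  - ticket 7 (Missing icon): blocked_by=5 -> Slow page load

SQL:
SELECT a.title AS item, b.title AS blocked_by
FROM tickets a
LEFT JOIN tickets b ON a.blocked_by = b.id

Result:
item           | blocked_by    
---------------+---------------
Off by one     | NULL          
Broken link    | NULL          
Login fails    | Off by one    
Race condition | Login fails   
Slow page load | Race condition
Bad redirect   | Login fails   
Missing icon   | Slow page load


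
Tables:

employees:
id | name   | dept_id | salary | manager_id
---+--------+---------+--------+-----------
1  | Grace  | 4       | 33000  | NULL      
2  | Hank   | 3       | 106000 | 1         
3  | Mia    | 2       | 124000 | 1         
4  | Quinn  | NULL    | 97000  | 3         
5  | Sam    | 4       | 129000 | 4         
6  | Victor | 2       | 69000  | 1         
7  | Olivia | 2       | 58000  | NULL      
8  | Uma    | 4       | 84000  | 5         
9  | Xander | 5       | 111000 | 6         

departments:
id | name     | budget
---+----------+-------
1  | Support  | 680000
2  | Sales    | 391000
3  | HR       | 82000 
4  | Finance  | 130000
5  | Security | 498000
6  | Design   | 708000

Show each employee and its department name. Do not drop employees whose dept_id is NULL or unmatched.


LEFT JOIN keeps every row from employees (the left table); where dept_id has no match in departments, the department columns become NULL. Walk through each employee:
  - employee 1 (Grace): dept_id=4 -> matches Finance
  - employee 2 (Hank): dept_id=3 -> matches HR
  - employee 3 (Mia): dept_id=2 -> matches Sales
  - employee 4 (Quinn): dept_id=NULL, no match -> kept with NULL
  - employee 5 (Sam): dept_id=4 -> matches Finance
  - employee 6 (Victor): dept_id=2 -> matches Sales
  - employee 7 (Olivia): dept_id=2 -> matches Sales
  - employee 8 (Uma): dept_id=4 -> matches Finance
  - employee 9 (Xander): dept_id=5 -> matches Security
All 9 rows appear; 1 has NULL department.

SQL:
SELECT a.name, b.name AS department
FROM employees a
LEFT JOIN departments b ON a.dept_id = b.id

Result:
name   | department
-------+-----------
Grace  | Finance   
Hank   | HR        
Mia    | Sales     
Quinn  | NULL      
Sam    | Finance   
Victor | Sales     
Olivia | Sales     
Uma    | Finance   
Xander | Security  


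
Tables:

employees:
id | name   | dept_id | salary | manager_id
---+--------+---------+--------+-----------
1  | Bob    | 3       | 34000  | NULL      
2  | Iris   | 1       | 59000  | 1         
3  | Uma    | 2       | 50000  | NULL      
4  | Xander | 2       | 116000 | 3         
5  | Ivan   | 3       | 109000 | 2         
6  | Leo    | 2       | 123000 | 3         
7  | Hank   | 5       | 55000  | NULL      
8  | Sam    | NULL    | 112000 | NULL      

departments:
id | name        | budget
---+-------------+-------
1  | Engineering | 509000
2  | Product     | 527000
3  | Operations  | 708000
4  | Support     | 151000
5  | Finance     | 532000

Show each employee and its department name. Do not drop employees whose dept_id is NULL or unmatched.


LEFT JOIN keeps every row from employees (the left table); where dept_id has no match in departments, the department columns become NULL. Walk through each employee:
  - employee 1 (Bob): dept_id=3 -> matches Operations
  - employee 2 (Iris): dept_id=1 -> matches Engineering
  - employee 3 (Uma): dept_id=2 -> matches Product
  - employee 4 (Xander): dept_id=2 -> matches Product
  - employee 5 (Ivan): dept_id=3 -> matches Operations
  - employee 6 (Leo): dept_id=2 -> matches Product
  - employee 7 (Hank): dept_id=5 -> matches Finance
  - employee 8 (Sam): dept_id=NULL, no match -> kept with NULL
All 8 rows appear; 1 has NULL department.

SQL:
SELECT a.name, b.name AS department
FROM employees a
LEFT JOIN departments b ON a.dept_id = b.id

Result:
name   | department 
-------+------------
Bob    | Operations 
Iris   | Engineering
Uma    | Product    
Xander | Product    
Ivan   | Operations 
Leo    | Product    
Hank   | Finance    
Sam    | NULL       


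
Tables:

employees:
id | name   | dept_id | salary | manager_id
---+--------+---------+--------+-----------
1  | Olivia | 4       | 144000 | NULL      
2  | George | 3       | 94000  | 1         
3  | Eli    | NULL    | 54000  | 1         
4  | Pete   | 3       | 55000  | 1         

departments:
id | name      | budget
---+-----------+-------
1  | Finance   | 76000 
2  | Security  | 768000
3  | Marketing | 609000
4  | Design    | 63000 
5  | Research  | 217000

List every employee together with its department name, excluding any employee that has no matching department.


INNER JOIN keeps only employees rows whose dept_id matches an id in departments. Walk through each employee:
  - employee 1 (Olivia): dept_id=4 -> matches Design
  - employee 2 (George): dept_id=3 -> matches Marketing
  - employee 3 (Eli): dept_id=NULL, no match -> dropped
  - employee 4 (Pete): dept_id=3 -> matches Marketing
So 1 of 4 rows is dropped.

SQL:
SELECT a.name, b.name AS department
FROM employees a
INNER JOIN departments b ON a.dept_id = b.id

Result:
name   | department
-------+-----------
Olivia | Design    
George | Marketing 
Pete   | Marketing 


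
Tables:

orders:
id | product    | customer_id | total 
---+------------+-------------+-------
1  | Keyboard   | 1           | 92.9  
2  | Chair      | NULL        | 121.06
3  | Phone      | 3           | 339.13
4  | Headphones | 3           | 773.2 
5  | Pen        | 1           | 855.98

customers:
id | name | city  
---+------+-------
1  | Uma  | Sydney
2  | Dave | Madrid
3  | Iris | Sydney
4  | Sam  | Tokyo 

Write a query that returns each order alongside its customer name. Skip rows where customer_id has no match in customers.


INNER JOIN keeps only orders rows whose customer_id matches an id in customers. Walk through each order:
  - order 1 (Keyboard): customer_id=1 -> matches Uma
  - order 2 (Chair): customer_id=NULL, no match -> dropped
  - order 3 (Phone): customer_id=3 -> matches Iris
  - order 4 (Headphones): customer_id=3 -> matches Iris
  - order 5 (Pen): customer_id=1 -> matches Uma
So 1 of 5 rows is dropped.

SQL:
SELECT a.product, b.name AS customer
FROM orders a
INNER JOIN customers b ON a.customer_id = b.id

Result:
product    | customer
-----------+---------
Keyboard   | Uma     
Phone      | Iris    
Headphones | Iris    
Pen        | Uma     


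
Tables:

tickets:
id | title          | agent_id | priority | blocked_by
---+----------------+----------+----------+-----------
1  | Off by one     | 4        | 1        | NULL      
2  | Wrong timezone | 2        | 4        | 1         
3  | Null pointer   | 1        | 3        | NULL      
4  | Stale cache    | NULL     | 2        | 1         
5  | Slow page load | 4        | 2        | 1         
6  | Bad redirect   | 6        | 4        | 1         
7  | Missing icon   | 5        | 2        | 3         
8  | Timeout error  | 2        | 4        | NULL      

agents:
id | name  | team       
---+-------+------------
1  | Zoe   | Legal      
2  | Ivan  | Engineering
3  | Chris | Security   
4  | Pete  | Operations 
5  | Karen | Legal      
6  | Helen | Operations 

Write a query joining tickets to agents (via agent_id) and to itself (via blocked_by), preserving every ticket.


Two LEFT JOINs from the same base table tickets: one to agents via agent_id, one to tickets itself via blocked_by. Both are LEFT so every ticket is preserved.
Match against agents:
  - ticket 1 (Off by one): agent_id=4 -> matches Pete
  - ticket 2 (Wrong timezone): agent_id=2 -> matches Ivan
  - ticket 3 (Null pointer): agent_id=1 -> matches Zoe
  - ticket 4 (Stale cache): agent_id=NULL, no match -> kept with NULL
  - ticket 5 (Slow page load): agent_id=4 -> matches Pete
  - ticket 6 (Bad redirect): agent_id=6 -> matches Helen
  - ticket 7 (Missing icon): agent_id=5 -> matches Karen
  - ticket 8 (Timeout error): agent_id=2 -> matches Ivan
Match against tickets (self):
  - ticket 1 (Off by one): blocked_by=NULL -> NULL
  - ticket 2 (Wrong timezone): blocked_by=1 -> Off by one
  - ticket 3 (Null pointer): blocked_by=NULL -> NULL
  - ticket 4 (Stale cache): blocked_by=1 -> Off by one
  - ticket 5 (Slow page load): blocked_by=1 -> Off by one
  - ticket 6 (Bad redirect): blocked_by=1 -> Off by one
  - ticket 7 (Missing icon): blocked_by=3 -> Null pointer
  - ticket 8 (Timeout error): blocked_by=NULL -> NULL

SQL:
SELECT a.title, b.name AS agent, c.title AS blocked_by
FROM tickets a
LEFT JOIN agents b ON a.agent_id = b.id
LEFT JOIN tickets c ON a.blocked_by = c.id

Result:
title          | agent | blocked_by  
---------------+-------+-------------
Off by one     | Pete  | NULL        
Wrong timezone | Ivan  | Off by one  
Null pointer   | Zoe   | NULL        
Stale cache    | NULL  | Off by one  
Slow page load | Pete  | Off by one  
Bad redirect   | Helen | Off by one  
Missing icon   | Karen | Null pointer
Timeout error  | Ivan  | NULL        


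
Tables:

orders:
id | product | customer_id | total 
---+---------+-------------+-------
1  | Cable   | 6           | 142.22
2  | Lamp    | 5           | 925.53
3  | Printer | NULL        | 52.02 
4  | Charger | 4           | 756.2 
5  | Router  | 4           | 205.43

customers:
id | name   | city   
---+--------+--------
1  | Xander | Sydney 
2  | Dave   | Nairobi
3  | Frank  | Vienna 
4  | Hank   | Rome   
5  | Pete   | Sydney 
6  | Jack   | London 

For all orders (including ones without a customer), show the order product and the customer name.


LEFT JOIN keeps every row from orders (the left table); where customer_id has no match in customers, the customer columns become NULL. Walk through each order:
  - order 1 (Cable): customer_id=6 -> matches Jack
  - order 2 (Lamp): customer_id=5 -> matches Pete
  - order 3 (Printer): customer_id=NULL, no match -> kept with NULL
  - order 4 (Charger): customer_id=4 -> matches Hank
  - order 5 (Router): customer_id=4 -> matches Hank
All 5 rows appear; 1 has NULL customer.

SQL:
SELECT a.product, b.name AS customer
FROM orders a
LEFT JOIN customers b ON a.customer_id = b.id

Result:
product | customer
--------+---------
Cable   | Jack    
Lamp    | Pete    
Printer | NULL    
Charger | Hank    
Router  | Hank    


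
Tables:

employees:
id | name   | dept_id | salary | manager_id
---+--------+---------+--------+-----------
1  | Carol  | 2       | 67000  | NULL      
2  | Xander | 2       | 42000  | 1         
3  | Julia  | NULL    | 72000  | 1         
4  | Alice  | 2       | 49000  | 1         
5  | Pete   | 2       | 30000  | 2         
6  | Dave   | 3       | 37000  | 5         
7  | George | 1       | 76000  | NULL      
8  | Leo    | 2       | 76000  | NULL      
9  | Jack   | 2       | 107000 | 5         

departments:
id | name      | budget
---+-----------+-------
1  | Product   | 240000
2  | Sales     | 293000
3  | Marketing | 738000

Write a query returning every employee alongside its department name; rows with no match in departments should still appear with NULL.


LEFT JOIN keeps every row from employees (the left table); where dept_id has no match in departments, the department columns become NULL. Walk through each employee:
  - employee 1 (Carol): dept_id=2 -> matches Sales
  - employee 2 (Xander): dept_id=2 -> matches Sales
  - employee 3 (Julia): dept_id=NULL, no match -> kept with NULL
  - employee 4 (Alice): dept_id=2 -> matches Sales
  - employee 5 (Pete): dept_id=2 -> matches Sales
  - employee 6 (Dave): dept_id=3 -> matches Marketing
  - employee 7 (George): dept_id=1 -> matches Product
  - employee 8 (Leo): dept_id=2 -> matches Sales
  - employee 9 (Jack): dept_id=2 -> matches Sales
All 9 rows appear; 1 has NULL department.

SQL:
SELECT a.name, b.name AS department
FROM employees a
LEFT JOIN departments b ON a.dept_id = b.id

Result:
name   | department
-------+-----------
Carol  | Sales     
Xander | Sales     
Julia  | NULL      
Alice  | Sales     
Pete   | Sales     
Dave   | Marketing 
George | Product   
Leo    | Sales     
Jack   | Sales     


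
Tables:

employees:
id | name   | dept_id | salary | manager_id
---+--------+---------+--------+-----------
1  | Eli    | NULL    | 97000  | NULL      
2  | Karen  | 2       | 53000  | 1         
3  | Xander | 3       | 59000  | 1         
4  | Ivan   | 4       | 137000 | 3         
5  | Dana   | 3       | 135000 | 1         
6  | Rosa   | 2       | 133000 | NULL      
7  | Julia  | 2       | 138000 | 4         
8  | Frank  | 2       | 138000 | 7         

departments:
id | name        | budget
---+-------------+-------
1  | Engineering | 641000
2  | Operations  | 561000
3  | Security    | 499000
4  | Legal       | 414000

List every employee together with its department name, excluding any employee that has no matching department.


INNER JOIN keeps only employees rows whose dept_id matches an id in departments. Walk through each employee:
  - employee 1 (Eli): dept_id=NULL, no match -> dropped
  - employee 2 (Karen): dept_id=2 -> matches Operations
  - employee 3 (Xander): dept_id=3 -> matches Security
  - employee 4 (Ivan): dept_id=4 -> matches Legal
  - employee 5 (Dana): dept_id=3 -> matches Security
  - employee 6 (Rosa): dept_id=2 -> matches Operations
  - employee 7 (Julia): dept_id=2 -> matches Operations
  - employee 8 (Frank): dept_id=2 -> matches Operations
So 1 of 8 rows is dropped.

SQL:
SELECT a.name, b.name AS department
FROM employees a
INNER JOIN departments b ON a.dept_id = b.id

Result:
name   | department
-------+-----------
Karen  | Operations
Xander | Security  
Ivan   | Legal     
Dana   | Security  
Rosa   | Operations
Julia  | Operations
Frank  | Operations


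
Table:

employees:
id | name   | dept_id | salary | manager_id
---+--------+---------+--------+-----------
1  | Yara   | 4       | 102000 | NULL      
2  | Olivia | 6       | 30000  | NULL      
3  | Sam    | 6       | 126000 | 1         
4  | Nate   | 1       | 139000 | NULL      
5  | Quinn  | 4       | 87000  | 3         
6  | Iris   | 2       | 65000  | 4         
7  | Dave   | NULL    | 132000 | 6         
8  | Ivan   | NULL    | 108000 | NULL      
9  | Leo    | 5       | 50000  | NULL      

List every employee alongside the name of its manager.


This is a self-join: employees is joined to a second copy of itself, matching each row's manager_id to another row's id. Use LEFT JOIN so rows with manager_id=NULL are kept.
  - employee 1 (Yara): manager_id=NULL -> NULL
  - employee 2 (Olivia): manager_id=NULL -> NULL
  - employee 3 (Sam): manager_id=1 -> Yara
  - employee 4 (Nate): manager_id=NULL -> NULL
  - employee 5 (Quinn): manager_id=3 -> Sam
  - employee 6 (Iris): manager_id=4 -> Nate
  - employee 7 (Dave): manager_id=6 -> Iris
  - employee 8 (Ivan): manager_id=NULL -> NULL
  - employee 9 (Leo): manager_id=NULL -> NULL

SQL:
SELECT a.name AS item, b.name AS manager
FROM employees a
LEFT JOIN employees b ON a.manager_id = b.id

Result:
item   | manager
-------+--------
Yara   | NULL   
Olivia | NULL   
Sam    | Yara   
Nate   | NULL   
Quinn  | Sam    
Iris   | Nate   
Dave   | Iris   
Ivan   | NULL   
Leo    | NULL   


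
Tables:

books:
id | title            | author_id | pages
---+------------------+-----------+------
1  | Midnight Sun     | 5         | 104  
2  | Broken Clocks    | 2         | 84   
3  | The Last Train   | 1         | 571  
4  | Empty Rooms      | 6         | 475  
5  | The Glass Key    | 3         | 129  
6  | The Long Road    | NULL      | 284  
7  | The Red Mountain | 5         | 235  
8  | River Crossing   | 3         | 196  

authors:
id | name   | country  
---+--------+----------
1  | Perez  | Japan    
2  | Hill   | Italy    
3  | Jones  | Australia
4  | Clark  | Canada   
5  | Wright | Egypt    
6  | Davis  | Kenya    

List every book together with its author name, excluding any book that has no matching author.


INNER JOIN keeps only books rows whose author_id matches an id in authors. Walk through each book:
  - book 1 (Midnight Sun): author_id=5 -> matches Wright
  - book 2 (Broken Clocks): author_id=2 -> matches Hill
  - book 3 (The Last Train): author_id=1 -> matches Perez
  - book 4 (Empty Rooms): author_id=6 -> matches Davis
  - book 5 (The Glass Key): author_id=3 -> matches Jones
  - book 6 (The Long Road): author_id=NULL, no match -> dropped
  - book 7 (The Red Mountain): author_id=5 -> matches Wright
  - book 8 (River Crossing): author_id=3 -> matches Jones
So 1 of 8 rows is dropped.

SQL:
SELECT a.title, b.name AS author
FROM books a
INNER JOIN authors b ON a.author_id = b.id

Result:
title            | author
-----------------+-------
Midnight Sun     | Wright
Broken Clocks    | Hill  
The Last Train   | Perez 
Empty Rooms      | Davis 
The Glass Key    | Jones 
The Red Mountain | Wright
River Crossing   | Jones 


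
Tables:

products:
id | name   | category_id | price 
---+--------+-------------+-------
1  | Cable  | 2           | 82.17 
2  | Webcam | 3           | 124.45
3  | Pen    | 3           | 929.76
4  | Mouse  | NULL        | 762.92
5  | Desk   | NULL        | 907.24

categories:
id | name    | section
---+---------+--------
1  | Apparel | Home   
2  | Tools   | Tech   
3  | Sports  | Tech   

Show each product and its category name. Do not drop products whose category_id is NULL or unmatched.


LEFT JOIN keeps every row from products (the left table); where category_id has no match in categories, the category columns become NULL. Walk through each product:
  - product 1 (Cable): category_id=2 -> matches Tools
  - product 2 (Webcam): category_id=3 -> matches Sports
  - product 3 (Pen): category_id=3 -> matches Sports
  - product 4 (Mouse): category_id=NULL, no match -> kept with NULL
  - product 5 (Desk): category_id=NULL, no match -> kept with NULL
All 5 rows appear; 2 have NULL category.

SQL:
SELECT a.name, b.name AS category
FROM products a
LEFT JOIN categories b ON a.category_id = b.id

Result:
name   | category
-------+---------
Cable  | Tools   
Webcam | Sports  
Pen    | Sports  
Mouse  | NULL    
Desk   | NULL    


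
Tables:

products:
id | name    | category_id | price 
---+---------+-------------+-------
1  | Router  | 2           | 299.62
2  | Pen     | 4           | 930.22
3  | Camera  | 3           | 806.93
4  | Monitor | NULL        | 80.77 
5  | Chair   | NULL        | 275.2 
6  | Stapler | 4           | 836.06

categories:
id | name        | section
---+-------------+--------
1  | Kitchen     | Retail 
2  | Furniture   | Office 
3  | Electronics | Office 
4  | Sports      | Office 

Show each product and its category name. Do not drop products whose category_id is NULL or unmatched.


LEFT JOIN keeps every row from products (the left table); where category_id has no match in categories, the category columns become NULL. Walk through each product:
  - product 1 (Router): category_id=2 -> matches Furniture
  - product 2 (Pen): category_id=4 -> matches Sports
  - product 3 (Camera): category_id=3 -> matches Electronics
  - product 4 (Monitor): category_id=NULL, no match -> kept with NULL
  - product 5 (Chair): category_id=NULL, no match -> kept with NULL
  - product 6 (Stapler): category_id=4 -> matches Sports
All 6 rows appear; 2 have NULL category.

SQL:
SELECT a.name, b.name AS category
FROM products a
LEFT JOIN categories b ON a.category_id = b.id

Result:
name    | category   
--------+------------
Router  | Furniture  
Pen     | Sports     
Camera  | Electronics
Monitor | NULL       
Chair   | NULL       
Stapler | Sports     


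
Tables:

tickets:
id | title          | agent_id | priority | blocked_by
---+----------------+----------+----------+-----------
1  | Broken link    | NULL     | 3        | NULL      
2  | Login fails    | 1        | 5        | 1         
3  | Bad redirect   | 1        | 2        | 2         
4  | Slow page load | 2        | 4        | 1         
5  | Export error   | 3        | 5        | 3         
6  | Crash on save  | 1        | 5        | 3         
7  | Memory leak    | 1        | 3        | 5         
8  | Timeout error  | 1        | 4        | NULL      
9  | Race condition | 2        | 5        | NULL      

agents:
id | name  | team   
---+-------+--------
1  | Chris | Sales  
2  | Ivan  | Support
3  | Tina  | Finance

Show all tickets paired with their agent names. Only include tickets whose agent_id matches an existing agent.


INNER JOIN keeps only tickets rows whose agent_id matches an id in agents. Walk through each ticket:
  - ticket 1 (Broken link): agent_id=NULL, no match -> dropped
  - ticket 2 (Login fails): agent_id=1 -> matches Chris
  - ticket 3 (Bad redirect): agent_id=1 -> matches Chris
  - ticket 4 (Slow page load): agent_id=2 -> matches Ivan
  - ticket 5 (Export error): agent_id=3 -> matches Tina
  - ticket 6 (Crash on save): agent_id=1 -> matches Chris
  - ticket 7 (Memory leak): agent_id=1 -> matches Chris
  - ticket 8 (Timeout error): agent_id=1 -> matches Chris
  - ticket 9 (Race condition): agent_id=2 -> matches Ivan
So 1 of 9 rows is dropped.

SQL:
SELECT a.title, b.name AS agent
FROM tickets a
INNER JOIN agents b ON a.agent_id = b.id

Result:
title          | agent
---------------+------
Login fails    | Chris
Bad redirect   | Chris
Slow page load | Ivan 
Export error   | Tina 
Crash on save  | Chris
Memory leak    | Chris
Timeout error  | Chris
Race condition | Ivan 


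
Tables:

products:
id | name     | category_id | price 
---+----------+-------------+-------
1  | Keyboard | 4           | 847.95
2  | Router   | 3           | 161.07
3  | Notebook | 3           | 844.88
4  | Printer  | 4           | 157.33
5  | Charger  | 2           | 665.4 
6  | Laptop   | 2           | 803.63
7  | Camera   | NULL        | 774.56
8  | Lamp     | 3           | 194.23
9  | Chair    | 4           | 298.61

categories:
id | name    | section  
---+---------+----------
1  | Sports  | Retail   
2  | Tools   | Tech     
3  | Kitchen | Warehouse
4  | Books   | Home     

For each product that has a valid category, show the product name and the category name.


INNER JOIN keeps only products rows whose category_id matches an id in categories. Walk through each product:
  - product 1 (Keyboard): category_id=4 -> matches Books
  - product 2 (Router): category_id=3 -> matches Kitchen
  - product 3 (Notebook): category_id=3 -> matches Kitchen
  - product 4 (Printer): category_id=4 -> matches Books
  - product 5 (Charger): category_id=2 -> matches Tools
  - product 6 (Laptop): category_id=2 -> matches Tools
  - product 7 (Camera): category_id=NULL, no match -> dropped
  - product 8 (Lamp): category_id=3 -> matches Kitchen
  - product 9 (Chair): category_id=4 -> matches Books
So 1 of 9 rows is dropped.

SQL:
SELECT a.name, b.name AS category
FROM products a
INNER JOIN categories b ON a.category_id = b.id

Result:
name     | category
---------+---------
Keyboard | Books   
Router   | Kitchen 
Notebook | Kitchen 
Printer  | Books   
Charger  | Tools   
Laptop   | Tools   
Lamp     | Kitchen 
Chair    | Books   


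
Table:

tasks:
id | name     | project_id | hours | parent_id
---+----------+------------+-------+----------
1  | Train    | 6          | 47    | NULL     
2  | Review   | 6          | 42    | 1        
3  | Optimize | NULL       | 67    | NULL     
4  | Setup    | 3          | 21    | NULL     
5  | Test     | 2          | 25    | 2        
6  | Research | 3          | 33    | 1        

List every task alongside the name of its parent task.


This is a self-join: tasks is joined to a second copy of itself, matching each row's parent_id to another row's id. Use LEFT JOIN so rows with parent_id=NULL are kept.
  - task 1 (Train): parent_id=NULL -> NULL
  - task 2 (Review): parent_id=1 -> Train
  - task 3 (Optimize): parent_id=NULL -> NULL
  - task 4 (Setup): parent_id=NULL -> NULL
  - task 5 (Test): parent_id=2 -> Review
  - task 6 (Research): parent_id=1 -> Train

SQL:
SELECT a.name AS item, b.name AS parent
FROM tasks a
LEFT JOIN tasks b ON a.parent_id = b.id

Result:
item     | parent
---------+-------
Train    | NULL  
Review   | Train 
Optimize | NULL  
Setup    | NULL  
Test     | Review
Research | Train 


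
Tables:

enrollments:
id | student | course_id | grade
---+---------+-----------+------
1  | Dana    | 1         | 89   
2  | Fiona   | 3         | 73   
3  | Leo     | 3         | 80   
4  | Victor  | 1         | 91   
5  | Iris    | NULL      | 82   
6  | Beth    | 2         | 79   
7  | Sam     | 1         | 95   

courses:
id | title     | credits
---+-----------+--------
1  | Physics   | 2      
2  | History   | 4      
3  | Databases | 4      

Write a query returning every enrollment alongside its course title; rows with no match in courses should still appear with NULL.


LEFT JOIN keeps every row from enrollments (the left table); where course_id has no match in courses, the course columns become NULL. Walk through each enrollment:
  - enrollment 1 (Dana): course_id=1 -> matches Physics
  - enrollment 2 (Fiona): course_id=3 -> matches Databases
  - enrollment 3 (Leo): course_id=3 -> matches Databases
  - enrollment 4 (Victor): course_id=1 -> matches Physics
  - enrollment 5 (Iris): course_id=NULL, no match -> kept with NULL
  - enrollment 6 (Beth): course_id=2 -> matches History
  - enrollment 7 (Sam): course_id=1 -> matches Physics
All 7 rows appear; 1 has NULL course.

SQL:
SELECT a.student, b.title AS course
FROM enrollments a
LEFT JOIN courses b ON a.course_id = b.id

Result:
student | course   
--------+----------
Dana    | Physics  
Fiona   | Databases
Leo     | Databases
Victor  | Physics  
Iris    | NULL     
Beth    | History  
Sam     | Physics  


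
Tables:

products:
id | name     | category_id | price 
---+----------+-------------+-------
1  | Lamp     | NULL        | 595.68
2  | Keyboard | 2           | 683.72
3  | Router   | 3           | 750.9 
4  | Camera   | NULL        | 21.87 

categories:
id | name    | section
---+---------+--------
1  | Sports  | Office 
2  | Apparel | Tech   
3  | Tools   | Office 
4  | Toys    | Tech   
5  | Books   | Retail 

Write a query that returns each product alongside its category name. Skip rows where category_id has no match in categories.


INNER JOIN keeps only products rows whose category_id matches an id in categories. Walk through each product:
  - product 1 (Lamp): category_id=NULL, no match -> dropped
  - product 2 (Keyboard): category_id=2 -> matches Apparel
  - product 3 (Router): category_id=3 -> matches Tools
  - product 4 (Camera): category_id=NULL, no match -> dropped
So 2 of 4 rows are dropped.

SQL:
SELECT a.name, b.name AS category
FROM products a
INNER JOIN categories b ON a.category_id = b.id

Result:
name     | category
---------+---------
Keyboard | Apparel 
Router   | Tools   


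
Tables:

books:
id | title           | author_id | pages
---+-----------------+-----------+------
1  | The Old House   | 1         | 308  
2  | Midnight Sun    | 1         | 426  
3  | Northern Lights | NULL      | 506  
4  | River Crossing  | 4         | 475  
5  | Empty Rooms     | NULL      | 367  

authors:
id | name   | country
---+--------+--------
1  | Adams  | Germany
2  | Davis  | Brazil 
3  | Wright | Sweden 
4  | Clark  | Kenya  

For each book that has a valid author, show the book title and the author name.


INNER JOIN keeps only books rows whose author_id matches an id in authors. Walk through each book:
  - book 1 (The Old House): author_id=1 -> matches Adams
  - book 2 (Midnight Sun): author_id=1 -> matches Adams
  - book 3 (Northern Lights): author_id=NULL, no match -> dropped
  - book 4 (River Crossing): author_id=4 -> matches Clark
  - book 5 (Empty Rooms): author_id=NULL, no match -> dropped
So 2 of 5 rows are dropped.

SQL:
SELECT a.title, b.name AS author
FROM books a
INNER JOIN authors b ON a.author_id = b.id

Result:
title          | author
---------------+-------
The Old House  | Adams 
Midnight Sun   | Adams 
River Crossing | Clark 


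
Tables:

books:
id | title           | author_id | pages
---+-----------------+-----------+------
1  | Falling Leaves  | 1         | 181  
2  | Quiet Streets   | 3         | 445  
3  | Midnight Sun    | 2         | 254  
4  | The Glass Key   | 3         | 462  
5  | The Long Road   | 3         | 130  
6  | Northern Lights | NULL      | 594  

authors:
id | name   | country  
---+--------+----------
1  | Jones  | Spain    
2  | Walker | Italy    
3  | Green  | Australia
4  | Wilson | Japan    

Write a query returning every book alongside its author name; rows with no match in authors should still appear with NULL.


LEFT JOIN keeps every row from books (the left table); where author_id has no match in authors, the author columns become NULL. Walk through each book:
  - book 1 (Falling Leaves): author_id=1 -> matches Jones
  - book 2 (Quiet Streets): author_id=3 -> matches Green
  - book 3 (Midnight Sun): author_id=2 -> matches Walker
  - book 4 (The Glass Key): author_id=3 -> matches Green
  - book 5 (The Long Road): author_id=3 -> matches Green
  - book 6 (Northern Lights): author_id=NULL, no match -> kept with NULL
All 6 rows appear; 1 has NULL author.

SQL:
SELECT a.title, b.name AS author
FROM books a
LEFT JOIN authors b ON a.author_id = b.id

Result:
title           | author
----------------+-------
Falling Leaves  | Jones 
Quiet Streets   | Green 
Midnight Sun    | Walker
The Glass Key   | Green 
The Long Road   | Green 
Northern Lights | NULL  


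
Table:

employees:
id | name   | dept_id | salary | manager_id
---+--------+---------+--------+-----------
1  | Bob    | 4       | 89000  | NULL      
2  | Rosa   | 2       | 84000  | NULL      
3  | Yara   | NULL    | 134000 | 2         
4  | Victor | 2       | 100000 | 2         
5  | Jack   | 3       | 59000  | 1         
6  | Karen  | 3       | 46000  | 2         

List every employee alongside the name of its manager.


This is a self-join: employees is joined to a second copy of itself, matching each row's manager_id to another row's id. Use LEFT JOIN so rows with manager_id=NULL are kept.
  - employee 1 (Bob): manager_id=NULL -> NULL
  - employee 2 (Rosa): manager_id=NULL -> NULL
  - employee 3 (Yara): manager_id=2 -> Rosa
  - employee 4 (Victor): manager_id=2 -> Rosa
  - employee 5 (Jack): manager_id=1 -> Bob
  - employee 6 (Karen): manager_id=2 -> Rosa

SQL:
SELECT a.name AS item, b.name AS manager
FROM employees a
LEFT JOIN employees b ON a.manager_id = b.id

Result:
item   | manager
-------+--------
Bob    | NULL   
Rosa   | NULL   
Yara   | Rosa   
Victor | Rosa   
Jack   | Bob    
Karen  | Rosa   


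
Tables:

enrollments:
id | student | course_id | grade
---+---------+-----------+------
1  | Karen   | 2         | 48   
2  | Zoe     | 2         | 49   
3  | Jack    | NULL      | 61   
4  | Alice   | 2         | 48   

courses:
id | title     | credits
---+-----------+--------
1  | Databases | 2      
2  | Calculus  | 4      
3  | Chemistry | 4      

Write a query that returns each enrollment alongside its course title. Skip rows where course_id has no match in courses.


INNER JOIN keeps only enrollments rows whose course_id matches an id in courses. Walk through each enrollment:
  - enrollment 1 (Karen): course_id=2 -> matches Calculus
  - enrollment 2 (Zoe): course_id=2 -> matches Calculus
  - enrollment 3 (Jack): course_id=NULL, no match -> dropped
  - enrollment 4 (Alice): course_id=2 -> matches Calculus
So 1 of 4 rows is dropped.

SQL:
SELECT a.student, b.title AS course
FROM enrollments a
INNER JOIN courses b ON a.course_id = b.id

Result:
student | course  
--------+---------
Karen   | Calculus
Zoe     | Calculus
Alice   | Calculus


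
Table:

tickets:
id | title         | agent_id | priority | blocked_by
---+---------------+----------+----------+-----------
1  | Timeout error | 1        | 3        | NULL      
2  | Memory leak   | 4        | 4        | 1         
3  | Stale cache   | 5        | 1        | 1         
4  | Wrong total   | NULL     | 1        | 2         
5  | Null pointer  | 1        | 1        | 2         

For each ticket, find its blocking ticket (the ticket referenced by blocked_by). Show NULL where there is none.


This is a self-join: tickets is joined to a second copy of itself, matching each row's blocked_by to another row's id. Use LEFT JOIN so rows with blocked_by=NULL are kept.
  - ticket 1 (Timeout error): blocked_by=NULL -> NULL
  - ticket 2 (Memory leak): blocked_by=1 -> Timeout error
  - ticket 3 (Stale cache): blocked_by=1 -> Timeout error
  - ticket 4 (Wrong total): blocked_by=2 -> Memory leak
  - ticket 5 (Null pointer): blocked_by=2 -> Memory leak

SQL:
SELECT a.title AS item, b.title AS blocked_by
FROM tickets a
LEFT JOIN tickets b ON a.blocked_by = b.id

Result:
item          | blocked_by   
--------------+--------------
Timeout error | NULL         
Memory leak   | Timeout error
Stale cache   | Timeout error
Wrong total   | Memory leak  
Null pointer  | Memory leak  


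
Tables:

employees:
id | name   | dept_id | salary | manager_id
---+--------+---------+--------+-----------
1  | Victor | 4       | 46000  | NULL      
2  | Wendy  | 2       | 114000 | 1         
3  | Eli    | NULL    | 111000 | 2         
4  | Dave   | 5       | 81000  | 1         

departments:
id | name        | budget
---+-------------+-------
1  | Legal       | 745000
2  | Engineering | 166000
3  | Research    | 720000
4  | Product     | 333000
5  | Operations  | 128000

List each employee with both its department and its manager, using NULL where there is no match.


Two LEFT JOINs from the same base table employees: one to departments via dept_id, one to employees itself via manager_id. Both are LEFT so every employee is preserved.
Match against departments:
  - employee 1 (Victor): dept_id=4 -> matches Product
  - employee 2 (Wendy): dept_id=2 -> matches Engineering
  - employee 3 (Eli): dept_id=NULL, no match -> kept with NULL
  - employee 4 (Dave): dept_id=5 -> matches Operations
Match against employees (self):
  - employee 1 (Victor): manager_id=NULL -> NULL
  - employee 2 (Wendy): manager_id=1 -> Victor
  - employee 3 (Eli): manager_id=2 -> Wendy
  - employee 4 (Dave): manager_id=1 -> Victor

SQL:
SELECT a.name, b.name AS department, c.name AS manager
FROM employees a
LEFT JOIN departments b ON a.dept_id = b.id
LEFT JOIN employees c ON a.manager_id = c.id

Result:
name   | department  | manager
-------+-------------+--------
Victor | Product     | NULL   
Wendy  | Engineering | Victor 
Eli    | NULL        | Wendy  
Dave   | Operations  | Victor 


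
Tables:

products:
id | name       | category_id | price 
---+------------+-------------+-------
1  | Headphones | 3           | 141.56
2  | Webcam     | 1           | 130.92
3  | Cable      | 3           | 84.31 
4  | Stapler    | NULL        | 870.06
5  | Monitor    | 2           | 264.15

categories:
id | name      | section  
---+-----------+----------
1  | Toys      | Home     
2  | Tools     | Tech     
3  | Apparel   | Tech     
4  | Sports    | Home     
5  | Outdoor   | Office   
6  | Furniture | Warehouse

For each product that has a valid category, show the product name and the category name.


INNER JOIN keeps only products rows whose category_id matches an id in categories. Walk through each product:
  - product 1 (Headphones): category_id=3 -> matches Apparel
  - product 2 (Webcam): category_id=1 -> matches Toys
  - product 3 (Cable): category_id=3 -> matches Apparel
  - product 4 (Stapler): category_id=NULL, no match -> dropped
  - product 5 (Monitor): category_id=2 -> matches Tools
So 1 of 5 rows is dropped.

SQL:
SELECT a.name, b.name AS category
FROM products a
INNER JOIN categories b ON a.category_id = b.id

Result:
name       | category
-----------+---------
Headphones | Apparel 
Webcam     | Toys    
Cable      | Apparel 
Monitor    | Tools   


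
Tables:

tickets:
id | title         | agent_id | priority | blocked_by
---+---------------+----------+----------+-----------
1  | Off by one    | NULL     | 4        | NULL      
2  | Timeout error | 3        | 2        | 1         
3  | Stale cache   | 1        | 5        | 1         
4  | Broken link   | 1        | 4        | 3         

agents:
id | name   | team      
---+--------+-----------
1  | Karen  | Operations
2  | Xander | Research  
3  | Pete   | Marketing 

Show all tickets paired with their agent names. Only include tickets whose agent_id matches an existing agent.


INNER JOIN keeps only tickets rows whose agent_id matches an id in agents. Walk through each ticket:
  - ticket 1 (Off by one): agent_id=NULL, no match -> dropped
  - ticket 2 (Timeout error): agent_id=3 -> matches Pete
  - ticket 3 (Stale cache): agent_id=1 -> matches Karen
  - ticket 4 (Broken link): agent_id=1 -> matches Karen
So 1 of 4 rows is dropped.

SQL:
SELECT a.title, b.name AS agent
FROM tickets a
INNER JOIN agents b ON a.agent_id = b.id

Result:
title         | agent
--------------+------
Timeout error | Pete 
Stale cache   | Karen
Broken link   | Karen


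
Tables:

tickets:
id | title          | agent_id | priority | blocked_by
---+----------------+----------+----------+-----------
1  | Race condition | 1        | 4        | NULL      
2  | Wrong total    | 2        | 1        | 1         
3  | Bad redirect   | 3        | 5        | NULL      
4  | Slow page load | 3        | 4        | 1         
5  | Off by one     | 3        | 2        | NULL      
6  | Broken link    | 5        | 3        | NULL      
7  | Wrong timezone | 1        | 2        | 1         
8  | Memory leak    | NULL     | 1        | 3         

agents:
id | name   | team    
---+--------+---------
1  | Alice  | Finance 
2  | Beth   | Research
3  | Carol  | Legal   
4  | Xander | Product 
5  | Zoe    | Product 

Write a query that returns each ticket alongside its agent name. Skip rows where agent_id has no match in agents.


INNER JOIN keeps only tickets rows whose agent_id matches an id in agents. Walk through each ticket:
  - ticket 1 (Race condition): agent_id=1 -> matches Alice
  - ticket 2 (Wrong total): agent_id=2 -> matches Beth
  - ticket 3 (Bad redirect): agent_id=3 -> matches Carol
  - ticket 4 (Slow page load): agent_id=3 -> matches Carol
  - ticket 5 (Off by one): agent_id=3 -> matches Carol
  - ticket 6 (Broken link): agent_id=5 -> matches Zoe
  - ticket 7 (Wrong timezone): agent_id=1 -> matches Alice
  - ticket 8 (Memory leak): agent_id=NULL, no match -> dropped
So 1 of 8 rows is dropped.

SQL:
SELECT a.title, b.name AS agent
FROM tickets a
INNER JOIN agents b ON a.agent_id = b.id

Result:
title          | agent
---------------+------
Race condition | Alice
Wrong total    | Beth 
Bad redirect   | Carol
Slow page load | Carol
Off by one     | Carol
Broken link    | Zoe  
Wrong timezone | Alice


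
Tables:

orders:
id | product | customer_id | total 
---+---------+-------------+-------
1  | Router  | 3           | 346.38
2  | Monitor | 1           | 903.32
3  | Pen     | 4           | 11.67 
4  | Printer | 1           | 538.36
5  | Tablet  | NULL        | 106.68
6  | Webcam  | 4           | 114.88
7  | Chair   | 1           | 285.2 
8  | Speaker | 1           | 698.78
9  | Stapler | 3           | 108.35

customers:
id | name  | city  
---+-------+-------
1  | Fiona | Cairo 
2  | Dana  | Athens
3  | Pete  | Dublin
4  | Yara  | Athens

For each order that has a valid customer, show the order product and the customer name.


INNER JOIN keeps only orders rows whose customer_id matches an id in customers. Walk through each order:
  - order 1 (Router): customer_id=3 -> matches Pete
  - order 2 (Monitor): customer_id=1 -> matches Fiona
  - order 3 (Pen): customer_id=4 -> matches Yara
  - order 4 (Printer): customer_id=1 -> matches Fiona
  - order 5 (Tablet): customer_id=NULL, no match -> dropped
  - order 6 (Webcam): customer_id=4 -> matches Yara
  - order 7 (Chair): customer_id=1 -> matches Fiona
  - order 8 (Speaker): customer_id=1 -> matches Fiona
  - order 9 (Stapler): customer_id=3 -> matches Pete
So 1 of 9 rows is dropped.

SQL:
SELECT a.product, b.name AS customer
FROM orders a
INNER JOIN customers b ON a.customer_id = b.id

Result:
product | customer
--------+---------
Router  | Pete    
Monitor | Fiona   
Pen     | Yara    
Printer | Fiona   
Webcam  | Yara    
Chair   | Fiona   
Speaker | Fiona   
Stapler | Pete    
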